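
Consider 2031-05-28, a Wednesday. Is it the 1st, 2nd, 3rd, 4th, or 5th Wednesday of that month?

4th

Day 28 falls in week ⌈28/7⌉ of the month.
Days 1–7 hold the 1st Wednesday, 8–14 the 2nd, 15–21 the 3rd, 22–28 the 4th, 29–31 the 5th.
28 is in the range for the 4th.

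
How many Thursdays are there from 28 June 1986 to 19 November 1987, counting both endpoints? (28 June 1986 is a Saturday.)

28 June 1986 is a Saturday; the first Thursday on or after it is 3 July 1986 (5 days later).
From 3 July 1986 to 19 November 1987: 181 + 323 = 504 days (rest of 1986, to 19 November 1987 in 1987).
504 ÷ 7 = 72 full weeks with remainder 0, so 72 more Thursdays after the first → 73.

73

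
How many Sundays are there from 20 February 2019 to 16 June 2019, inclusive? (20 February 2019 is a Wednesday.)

20 February 2019 is a Wednesday; the first Sunday on or after it is 24 February 2019 (4 days later).
From 24 February 2019 to 16 June 2019: 4 + 31 + 30 + 31 + 16 = 112 days (rest of February, March, April, May, June).
112 ÷ 7 = 16 full weeks with remainder 0, so 16 more Sundays after the first → 17.

17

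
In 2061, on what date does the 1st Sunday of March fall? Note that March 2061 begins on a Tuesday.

March 2061 begins on a Tuesday, so the first Sunday is March 6 (5 days later).

March 6, 2061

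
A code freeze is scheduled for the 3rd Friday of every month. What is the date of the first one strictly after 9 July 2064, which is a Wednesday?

July 2064 starts on a Tuesday; its first Friday is the 4th, so the 3rd Friday is the 18th — 18 July 2064.
18 July 2064 is after 9 July 2064, so that is the next one.

18 July 2064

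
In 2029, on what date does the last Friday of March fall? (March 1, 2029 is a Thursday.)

2029-03-30

March 2029 begins on a Thursday, so the first Friday is March 2 (1 day later).
March 2029 has 31 days. Adding weeks: 2, 9, 16, 23, 30 — the last one ≤ 31 is the 30th.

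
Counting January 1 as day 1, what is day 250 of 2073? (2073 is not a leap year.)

Jan has 31 days (250 − 31 = 219 remain).
Feb has 28 days (219 − 28 = 191 remain).
Mar has 31 days (191 − 31 = 160 remain).
Apr has 30 days (160 − 30 = 130 remain).
May has 31 days (130 − 31 = 99 remain).
Jun has 30 days (99 − 30 = 69 remain).
Jul has 31 days (69 − 31 = 38 remain).
Aug has 31 days (38 − 31 = 7 remain).
7 into Sep → Sep 7.

Sep 7, 2073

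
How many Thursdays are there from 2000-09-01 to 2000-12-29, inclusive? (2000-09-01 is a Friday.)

17

2000-09-01 is a Friday; the first Thursday on or after it is 2000-09-07 (6 days later).
From 2000-09-07 to 2000-12-29: 23 + 31 + 30 + 29 = 113 days (rest of September, October, November, December).
113 ÷ 7 = 16 full weeks with remainder 1, so 16 more Thursdays after the first → 17.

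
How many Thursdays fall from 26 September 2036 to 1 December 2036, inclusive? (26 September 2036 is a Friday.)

9

26 September 2036 is a Friday; the first Thursday on or after it is 2 October 2036 (6 days later).
From 2 October 2036 to 1 December 2036: 29 + 30 + 1 = 60 days (rest of October, November, December).
60 ÷ 7 = 8 full weeks with remainder 4, so 8 more Thursdays after the first → 9.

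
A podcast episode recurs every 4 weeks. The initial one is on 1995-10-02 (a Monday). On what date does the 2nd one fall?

1995-10-30

The 2nd occurrence is 1 interval after the first: 1 × 28 = 28 days after 1995-10-02.
28 days later is 1995-10-30.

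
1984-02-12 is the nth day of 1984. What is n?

Days in months before February: 31 = 31.
Plus 12 days into February → day 43.

43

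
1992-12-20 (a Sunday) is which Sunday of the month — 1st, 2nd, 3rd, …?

3rd

Day 20 falls in week ⌈20/7⌉ of the month.
Days 1–7 hold the 1st Sunday, 8–14 the 2nd, 15–21 the 3rd, 22–28 the 4th, 29–31 the 5th.
20 is in the range for the 3rd.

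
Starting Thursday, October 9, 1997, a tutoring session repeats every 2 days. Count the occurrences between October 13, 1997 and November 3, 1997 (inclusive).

11

Occurrences land 2·i days after October 9, 1997 for i = 0, 1, 2, …
October 13, 1997 is 4 days after the start; 4 ÷ 2 = 2 remainder 0. First occurrence in the window: #3 on October 13, 1997 (2×2 = 4 days in).
November 3, 1997 is 25 days after the start; 25 ÷ 2 = 12 remainder 1. Last occurrence in the window: #13 on November 2, 1997.
Occurrences #3 through #13: 11 in total.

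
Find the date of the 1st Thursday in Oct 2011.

The first Thursday of Oct 2011 is Oct 6.

Oct 6, 2011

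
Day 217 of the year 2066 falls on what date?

January has 31 days (217 − 31 = 186 remain).
February has 28 days (186 − 28 = 158 remain).
March has 31 days (158 − 31 = 127 remain).
April has 30 days (127 − 30 = 97 remain).
May has 31 days (97 − 31 = 66 remain).
June has 30 days (66 − 30 = 36 remain).
July has 31 days (36 − 31 = 5 remain).
5 into August → August 5.

2066-08-05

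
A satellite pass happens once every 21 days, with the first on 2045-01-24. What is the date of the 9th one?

The 9th occurrence is 8 intervals after the first: 8 × 21 = 168 days after 2045-01-24.
January has 31 days — 7 days to the end of January leaves 161.
February has 28 days (133 left).
March has 31 days (102 left).
April has 30 days (72 left).
May has 31 days (41 left).
June has 30 days (11 left).
11 days into July → 2045-07-11.

2045-07-11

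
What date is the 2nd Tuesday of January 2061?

The first Tuesday of January 2061 is January 4.
The 2nd Tuesday is 1 weeks later: 4 + 7 = 11.

January 11, 2061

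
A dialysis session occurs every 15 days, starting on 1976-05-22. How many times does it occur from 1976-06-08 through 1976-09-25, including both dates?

Occurrences land 15·i days after 1976-05-22 for i = 0, 1, 2, …
1976-06-08 is 17 days after the start; 17 ÷ 15 = 1 remainder 2; since the remainder is 2, round up to i = 2. First occurrence in the window: #3 on 1976-06-21 (2×15 = 30 days in).
1976-09-25 is 126 days after the start; 126 ÷ 15 = 8 remainder 6. Last occurrence in the window: #9 on 1976-09-19.
Occurrences #3 through #9: 7 in total.

7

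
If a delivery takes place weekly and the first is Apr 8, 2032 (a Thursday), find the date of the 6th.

May 13, 2032

The 6th occurrence is 5 intervals after the first: 5 × 7 = 35 days after Apr 8, 2032.
Apr has 30 days — 22 days to the end of Apr leaves 13.
13 days into May → May 13, 2032.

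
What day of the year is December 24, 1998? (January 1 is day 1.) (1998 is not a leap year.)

Days in months before December: 31 + 28 + 31 + 30 + 31 + 30 + 31 + 31 + 30 + 31 + 30 = 334.
Plus 24 days into December → day 358.

358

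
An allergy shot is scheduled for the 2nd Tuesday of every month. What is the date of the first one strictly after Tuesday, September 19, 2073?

September 2073 starts on a Friday; its first Tuesday is the 5th, so the 2nd Tuesday is the 12th — September 12, 2073.
That is not after September 19, 2073, so look at October 2073.
October 2073 starts on a Sunday; its first Tuesday is the 3rd, so the 2nd Tuesday is the 10th — October 10, 2073.

October 10, 2073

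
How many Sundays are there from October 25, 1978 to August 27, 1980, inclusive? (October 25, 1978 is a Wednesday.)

96

October 25, 1978 is a Wednesday; the first Sunday on or after it is October 29, 1978 (4 days later).
From October 29, 1978 to August 27, 1980: 63 + 365 + 240 = 668 days (rest of 1978, 1979, to August 27, 1980 in 1980).
668 ÷ 7 = 95 full weeks with remainder 3, so 95 more Sundays after the first → 96.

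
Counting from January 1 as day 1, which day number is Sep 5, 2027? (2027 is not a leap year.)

Days in months before Sep: 31 + 28 + 31 + 30 + 31 + 30 + 31 + 31 = 243.
Plus 5 days into Sep → day 248.

248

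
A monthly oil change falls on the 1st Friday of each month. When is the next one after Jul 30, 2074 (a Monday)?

Aug 3, 2074

Jul 2074 starts on a Sunday, so its 1st Friday is Jul 6, 2074 (5 days in).
That is not after Jul 30, 2074, so look at Aug 2074.
Aug 2074 starts on a Wednesday, so its 1st Friday is Aug 3, 2074 (2 days in).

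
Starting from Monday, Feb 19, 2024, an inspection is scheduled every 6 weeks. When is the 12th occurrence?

May 26, 2025

The 12th occurrence is 11 intervals after the first: 11 × 42 = 462 days after Feb 19, 2024.
Feb has 29 days — 10 days to the end of Feb leaves 452.
From end of Feb to end of 2024 is 306 days (146 left).
Jan has 31 days (115 left).
Feb has 28 days (87 left).
Mar has 31 days (56 left).
Apr has 30 days (26 left).
26 days into May → May 26, 2025.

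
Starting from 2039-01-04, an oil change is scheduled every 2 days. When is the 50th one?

The 50th occurrence is 49 intervals after the first: 49 × 2 = 98 days after 2039-01-04.
January has 31 days — 27 days to the end of January leaves 71.
February has 28 days (43 left).
March has 31 days (12 left).
12 days into April → 2039-04-12.

2039-04-12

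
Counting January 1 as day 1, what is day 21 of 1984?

21 into January → January 21.

21 January 1984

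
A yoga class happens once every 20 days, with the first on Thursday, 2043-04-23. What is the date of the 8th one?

2043-09-10

The 8th occurrence is 7 intervals after the first: 7 × 20 = 140 days after 2043-04-23.
April has 30 days — 7 days to the end of April leaves 133.
May has 31 days (102 left).
June has 30 days (72 left).
July has 31 days (41 left).
August has 31 days (10 left).
10 days into September → 2043-09-10.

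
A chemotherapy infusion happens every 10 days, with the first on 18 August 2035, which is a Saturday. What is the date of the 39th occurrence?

1 September 2036

The 39th occurrence is 38 intervals after the first: 38 × 10 = 380 days after 18 August 2035.
August has 31 days — 13 days to the end of August leaves 367.
September has 30 days (337 left).
October has 31 days (306 left).
November has 30 days (276 left).
December has 31 days (245 left).
January has 31 days (214 left).
February has 29 days (185 left).
March has 31 days (154 left).
April has 30 days (124 left).
May has 31 days (93 left).
June has 30 days (63 left).
July has 31 days (32 left).
August has 31 days (1 left).
1 day into September → 1 September 2036.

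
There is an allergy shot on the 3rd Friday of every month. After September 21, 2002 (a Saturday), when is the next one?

October 18, 2002

September 2002 starts on a Sunday; its first Friday is the 6th, so the 3rd Friday is the 20th — September 20, 2002.
That is not after September 21, 2002, so look at October 2002.
October 2002 starts on a Tuesday; its first Friday is the 4th, so the 3rd Friday is the 18th — October 18, 2002.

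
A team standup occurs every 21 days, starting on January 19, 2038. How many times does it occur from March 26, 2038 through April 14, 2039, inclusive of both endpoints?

18

Occurrences land 21·i days after January 19, 2038 for i = 0, 1, 2, …
March 26, 2038 is 66 days after the start; 66 ÷ 21 = 3 remainder 3; since the remainder is 3, round up to i = 4. First occurrence in the window: #5 on April 13, 2038 (4×21 = 84 days in).
April 14, 2039 is 450 days after the start; 450 ÷ 21 = 21 remainder 9. Last occurrence in the window: #22 on April 5, 2039.
Occurrences #5 through #22: 18 in total.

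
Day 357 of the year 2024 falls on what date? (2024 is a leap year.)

January has 31 days (357 − 31 = 326 remain).
February has 29 days (326 − 29 = 297 remain).
March has 31 days (297 − 31 = 266 remain).
April has 30 days (266 − 30 = 236 remain).
May has 31 days (236 − 31 = 205 remain).
June has 30 days (205 − 30 = 175 remain).
July has 31 days (175 − 31 = 144 remain).
August has 31 days (144 − 31 = 113 remain).
September has 30 days (113 − 30 = 83 remain).
October has 31 days (83 − 31 = 52 remain).
November has 30 days (52 − 30 = 22 remain).
22 into December → December 22.

December 22, 2024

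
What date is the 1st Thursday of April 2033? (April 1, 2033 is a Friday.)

April 2033 begins on a Friday, so the first Thursday is April 7 (6 days later).

April 7, 2033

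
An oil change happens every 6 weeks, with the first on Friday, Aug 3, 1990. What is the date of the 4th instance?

Dec 7, 1990

The 4th occurrence is 3 intervals after the first: 3 × 42 = 126 days after Aug 3, 1990.
Aug has 31 days — 28 days to the end of Aug leaves 98.
Sep has 30 days (68 left).
Oct has 31 days (37 left).
Nov has 30 days (7 left).
7 days into Dec → Dec 7, 1990.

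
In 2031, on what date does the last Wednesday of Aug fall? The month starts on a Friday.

Aug 27, 2031

Aug 2031 begins on a Friday, so the first Wednesday is Aug 6 (5 days later).
Aug 2031 has 31 days. Adding weeks: 6, 13, 20, 27 — the last one ≤ 31 is the 27th.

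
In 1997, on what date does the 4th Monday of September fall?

September 22, 1997

The first Monday of September 1997 is September 1.
The 4th Monday is 3 weeks later: 1 + 21 = 22.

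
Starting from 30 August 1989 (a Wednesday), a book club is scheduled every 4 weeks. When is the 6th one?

The 6th occurrence is 5 intervals after the first: 5 × 28 = 140 days after 30 August 1989.
August has 31 days — 1 day to the end of August leaves 139.
September has 30 days (109 left).
October has 31 days (78 left).
November has 30 days (48 left).
December has 31 days (17 left).
17 days into January → 17 January 1990.

17 January 1990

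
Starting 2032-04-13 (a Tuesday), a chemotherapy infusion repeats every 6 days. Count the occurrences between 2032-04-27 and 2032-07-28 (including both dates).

Occurrences land 6·i days after 2032-04-13 for i = 0, 1, 2, …
2032-04-27 is 14 days after the start; 14 ÷ 6 = 2 remainder 2; since the remainder is 2, round up to i = 3. First occurrence in the window: #4 on 2032-05-01 (3×6 = 18 days in).
2032-07-28 is 106 days after the start; 106 ÷ 6 = 17 remainder 4. Last occurrence in the window: #18 on 2032-07-24.
Occurrences #4 through #18: 15 in total.

15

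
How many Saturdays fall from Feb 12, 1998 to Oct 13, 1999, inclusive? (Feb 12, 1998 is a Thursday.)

Feb 12, 1998 is a Thursday; the first Saturday on or after it is Feb 14, 1998 (2 days later).
From Feb 14, 1998 to Oct 13, 1999: 320 + 286 = 606 days (rest of 1998, to Oct 13, 1999 in 1999).
606 ÷ 7 = 86 full weeks with remainder 4, so 86 more Saturdays after the first → 87.

87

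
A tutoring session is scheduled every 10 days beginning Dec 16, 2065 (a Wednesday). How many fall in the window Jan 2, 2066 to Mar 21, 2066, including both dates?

Occurrences land 10·i days after Dec 16, 2065 for i = 0, 1, 2, …
Jan 2, 2066 is 17 days after the start; 17 ÷ 10 = 1 remainder 7; since the remainder is 7, round up to i = 2. First occurrence in the window: #3 on Jan 5, 2066 (2×10 = 20 days in).
Mar 21, 2066 is 95 days after the start; 95 ÷ 10 = 9 remainder 5. Last occurrence in the window: #10 on Mar 16, 2066.
Occurrences #3 through #10: 8 in total.

8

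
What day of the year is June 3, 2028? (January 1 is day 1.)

155

Days in months before June: 31 + 29 + 31 + 30 + 31 = 152.
Plus 3 days into June → day 155.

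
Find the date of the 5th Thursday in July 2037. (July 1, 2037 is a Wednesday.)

July 2037 begins on a Wednesday, so the first Thursday is July 2 (1 day later).
The 5th Thursday is 4 weeks later: 2 + 28 = 30.

July 30, 2037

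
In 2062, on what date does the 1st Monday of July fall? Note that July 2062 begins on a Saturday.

July 2062 begins on a Saturday, so the first Monday is July 3 (2 days later).

3 July 2062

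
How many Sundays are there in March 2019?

March 1, 2019 is a Friday; the first Sunday on or after it is March 3, 2019 (2 days later).
From March 3, 2019 to March 31, 2019 is 31 − 3 = 28 days.
28 ÷ 7 = 4 full weeks with remainder 0, so 4 more Sundays after the first → 5.

5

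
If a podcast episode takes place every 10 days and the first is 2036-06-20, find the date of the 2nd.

2036-06-30

The 2nd occurrence is 1 interval after the first: 1 × 10 = 10 days after 2036-06-20.
10 days later is 2036-06-30.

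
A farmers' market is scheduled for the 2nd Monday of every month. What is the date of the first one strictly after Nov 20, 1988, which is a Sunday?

Nov 1988 starts on a Tuesday; its first Monday is the 7th, so the 2nd Monday is the 14th — Nov 14, 1988.
That is not after Nov 20, 1988, so look at Dec 1988.
Dec 1988 starts on a Thursday; its first Monday is the 5th, so the 2nd Monday is the 12th — Dec 12, 1988.

Dec 12, 1988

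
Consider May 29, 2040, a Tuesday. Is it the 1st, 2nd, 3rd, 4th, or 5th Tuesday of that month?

5th

Day 29 falls in week ⌈29/7⌉ of the month.
Days 1–7 hold the 1st Tuesday, 8–14 the 2nd, 15–21 the 3rd, 22–28 the 4th, 29–31 the 5th.
29 is in the range for the 5th.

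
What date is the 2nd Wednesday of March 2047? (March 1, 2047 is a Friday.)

2047-03-13

March 2047 begins on a Friday, so the first Wednesday is March 6 (5 days later).
The 2nd Wednesday is 1 weeks later: 6 + 7 = 13.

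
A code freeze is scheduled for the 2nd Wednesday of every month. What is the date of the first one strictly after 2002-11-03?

November 2002 starts on a Friday; its first Wednesday is the 6th, so the 2nd Wednesday is the 13th — 2002-11-13.
2002-11-13 is after 2002-11-03, so that is the next one.

2002-11-13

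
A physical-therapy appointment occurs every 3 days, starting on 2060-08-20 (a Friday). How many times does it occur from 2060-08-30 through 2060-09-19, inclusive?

7

Occurrences land 3·i days after 2060-08-20 for i = 0, 1, 2, …
2060-08-30 is 10 days after the start; 10 ÷ 3 = 3 remainder 1; since the remainder is 1, round up to i = 4. First occurrence in the window: #5 on 2060-09-01 (4×3 = 12 days in).
2060-09-19 is 30 days after the start; 30 ÷ 3 = 10 remainder 0. Last occurrence in the window: #11 on 2060-09-19.
Occurrences #5 through #11: 7 in total.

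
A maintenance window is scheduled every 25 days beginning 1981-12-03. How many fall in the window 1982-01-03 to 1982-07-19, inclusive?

Occurrences land 25·i days after 1981-12-03 for i = 0, 1, 2, …
1982-01-03 is 31 days after the start; 31 ÷ 25 = 1 remainder 6; since the remainder is 6, round up to i = 2. First occurrence in the window: #3 on 1982-01-22 (2×25 = 50 days in).
1982-07-19 is 228 days after the start; 228 ÷ 25 = 9 remainder 3. Last occurrence in the window: #10 on 1982-07-16.
Occurrences #3 through #10: 8 in total.

8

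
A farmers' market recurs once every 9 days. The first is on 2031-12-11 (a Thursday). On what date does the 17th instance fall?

The 17th occurrence is 16 intervals after the first: 16 × 9 = 144 days after 2031-12-11.
December has 31 days — 20 days to the end of December leaves 124.
January has 31 days (93 left).
February has 29 days (64 left).
March has 31 days (33 left).
April has 30 days (3 left).
3 days into May → 2032-05-03.

2032-05-03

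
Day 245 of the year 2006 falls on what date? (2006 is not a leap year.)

Sep 2, 2006

Jan has 31 days (245 − 31 = 214 remain).
Feb has 28 days (214 − 28 = 186 remain).
Mar has 31 days (186 − 31 = 155 remain).
Apr has 30 days (155 − 30 = 125 remain).
May has 31 days (125 − 31 = 94 remain).
Jun has 30 days (94 − 30 = 64 remain).
Jul has 31 days (64 − 31 = 33 remain).
Aug has 31 days (33 − 31 = 2 remain).
2 into Sep → Sep 2.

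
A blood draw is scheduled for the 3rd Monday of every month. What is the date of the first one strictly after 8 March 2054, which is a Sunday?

March 2054 starts on a Sunday; its first Monday is the 2nd, so the 3rd Monday is the 16th — 16 March 2054.
16 March 2054 is after 8 March 2054, so that is the next one.

16 March 2054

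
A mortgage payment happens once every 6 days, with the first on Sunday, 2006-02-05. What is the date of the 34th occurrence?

2006-08-22

The 34th occurrence is 33 intervals after the first: 33 × 6 = 198 days after 2006-02-05.
February has 28 days — 23 days to the end of February leaves 175.
March has 31 days (144 left).
April has 30 days (114 left).
May has 31 days (83 left).
June has 30 days (53 left).
July has 31 days (22 left).
22 days into August → 2006-08-22.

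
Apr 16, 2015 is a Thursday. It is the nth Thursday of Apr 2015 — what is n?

Day 16 falls in week ⌈16/7⌉ of the month.
Days 1–7 hold the 1st Thursday, 8–14 the 2nd, 15–21 the 3rd, 22–28 the 4th, 29–31 the 5th.
16 is in the range for the 3rd.

3rd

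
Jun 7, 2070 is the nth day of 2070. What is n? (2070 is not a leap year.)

158

Days in months before Jun: 31 + 28 + 31 + 30 + 31 = 151.
Plus 7 days into Jun → day 158.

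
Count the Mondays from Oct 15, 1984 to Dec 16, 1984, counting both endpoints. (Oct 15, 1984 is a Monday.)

9

Oct 15, 1984 is a Monday; the first Monday on or after it is Oct 15, 1984.
From Oct 15, 1984 to Dec 16, 1984: 16 + 30 + 16 = 62 days (rest of Oct, Nov, Dec).
62 ÷ 7 = 8 full weeks with remainder 6, so 8 more Mondays after the first → 9.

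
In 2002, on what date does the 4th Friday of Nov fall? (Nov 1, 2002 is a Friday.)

Nov 22, 2002

Nov 2002 begins on a Friday, so the first Friday is Nov 1.
The 4th Friday is 3 weeks later: 1 + 21 = 22.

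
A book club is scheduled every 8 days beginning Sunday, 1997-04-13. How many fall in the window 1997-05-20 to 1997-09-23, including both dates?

16

Occurrences land 8·i days after 1997-04-13 for i = 0, 1, 2, …
1997-05-20 is 37 days after the start; 37 ÷ 8 = 4 remainder 5; since the remainder is 5, round up to i = 5. First occurrence in the window: #6 on 1997-05-23 (5×8 = 40 days in).
1997-09-23 is 163 days after the start; 163 ÷ 8 = 20 remainder 3. Last occurrence in the window: #21 on 1997-09-20.
Occurrences #6 through #21: 16 in total.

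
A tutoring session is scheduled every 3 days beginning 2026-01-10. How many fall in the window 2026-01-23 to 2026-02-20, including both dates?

Occurrences land 3·i days after 2026-01-10 for i = 0, 1, 2, …
2026-01-23 is 13 days after the start; 13 ÷ 3 = 4 remainder 1; since the remainder is 1, round up to i = 5. First occurrence in the window: #6 on 2026-01-25 (5×3 = 15 days in).
2026-02-20 is 41 days after the start; 41 ÷ 3 = 13 remainder 2. Last occurrence in the window: #14 on 2026-02-18.
Occurrences #6 through #14: 9 in total.

9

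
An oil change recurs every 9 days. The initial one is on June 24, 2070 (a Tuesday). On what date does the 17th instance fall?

The 17th occurrence is 16 intervals after the first: 16 × 9 = 144 days after June 24, 2070.
June has 30 days — 6 days to the end of June leaves 138.
July has 31 days (107 left).
August has 31 days (76 left).
September has 30 days (46 left).
October has 31 days (15 left).
15 days into November → November 15, 2070.

November 15, 2070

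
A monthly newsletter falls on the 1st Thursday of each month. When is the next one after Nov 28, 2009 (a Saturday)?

Nov 2009 starts on a Sunday, so its 1st Thursday is Nov 5, 2009 (4 days in).
That is not after Nov 28, 2009, so look at Dec 2009.
Dec 2009 starts on a Tuesday, so its 1st Thursday is Dec 3, 2009 (2 days in).

Dec 3, 2009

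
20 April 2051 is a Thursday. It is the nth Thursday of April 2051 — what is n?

Day 20 falls in week ⌈20/7⌉ of the month.
Days 1–7 hold the 1st Thursday, 8–14 the 2nd, 15–21 the 3rd, 22–28 the 4th, 29–31 the 5th.
20 is in the range for the 3rd.

3rd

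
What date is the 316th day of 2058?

Nov 12, 2058

Jan has 31 days (316 − 31 = 285 remain).
Feb has 28 days (285 − 28 = 257 remain).
Mar has 31 days (257 − 31 = 226 remain).
Apr has 30 days (226 − 30 = 196 remain).
May has 31 days (196 − 31 = 165 remain).
Jun has 30 days (165 − 30 = 135 remain).
Jul has 31 days (135 − 31 = 104 remain).
Aug has 31 days (104 − 31 = 73 remain).
Sep has 30 days (73 − 30 = 43 remain).
Oct has 31 days (43 − 31 = 12 remain).
12 into Nov → Nov 12.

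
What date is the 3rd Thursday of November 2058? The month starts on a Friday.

21 November 2058

November 2058 begins on a Friday, so the first Thursday is November 7 (6 days later).
The 3rd Thursday is 2 weeks later: 7 + 14 = 21.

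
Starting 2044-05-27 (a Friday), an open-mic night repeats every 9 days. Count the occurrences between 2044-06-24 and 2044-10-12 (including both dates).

Occurrences land 9·i days after 2044-05-27 for i = 0, 1, 2, …
2044-06-24 is 28 days after the start; 28 ÷ 9 = 3 remainder 1; since the remainder is 1, round up to i = 4. First occurrence in the window: #5 on 2044-07-02 (4×9 = 36 days in).
2044-10-12 is 138 days after the start; 138 ÷ 9 = 15 remainder 3. Last occurrence in the window: #16 on 2044-10-09.
Occurrences #5 through #16: 12 in total.

12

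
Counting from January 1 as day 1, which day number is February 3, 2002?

34

Days in months before February: 31 = 31.
Plus 3 days into February → day 34.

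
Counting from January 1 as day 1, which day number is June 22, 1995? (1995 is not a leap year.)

173

Days in months before June: 31 + 28 + 31 + 30 + 31 = 151.
Plus 22 days into June → day 173.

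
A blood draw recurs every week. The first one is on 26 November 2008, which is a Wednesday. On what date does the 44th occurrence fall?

The 44th occurrence is 43 intervals after the first: 43 × 7 = 301 days after 26 November 2008.
November has 30 days — 4 days to the end of November leaves 297.
December has 31 days (266 left).
January has 31 days (235 left).
February has 28 days (207 left).
March has 31 days (176 left).
April has 30 days (146 left).
May has 31 days (115 left).
June has 30 days (85 left).
July has 31 days (54 left).
August has 31 days (23 left).
23 days into September → 23 September 2009.

23 September 2009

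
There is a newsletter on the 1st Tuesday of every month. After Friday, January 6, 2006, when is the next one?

January 2006 starts on a Sunday, so its 1st Tuesday is January 3, 2006 (2 days in).
That is not after January 6, 2006, so look at February 2006.
February 2006 starts on a Wednesday, so its 1st Tuesday is February 7, 2006 (6 days in).

February 7, 2006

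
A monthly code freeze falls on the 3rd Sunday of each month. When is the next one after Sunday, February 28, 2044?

March 20, 2044

February 2044 starts on a Monday; its first Sunday is the 7th, so the 3rd Sunday is the 21st — February 21, 2044.
That is not after February 28, 2044, so look at March 2044.
March 2044 starts on a Tuesday; its first Sunday is the 6th, so the 3rd Sunday is the 20th — March 20, 2044.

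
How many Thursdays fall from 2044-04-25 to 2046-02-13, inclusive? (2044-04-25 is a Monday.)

94

2044-04-25 is a Monday; the first Thursday on or after it is 2044-04-28 (3 days later).
From 2044-04-28 to 2046-02-13: 247 + 365 + 44 = 656 days (rest of 2044, 2045, to 2046-02-13 in 2046).
656 ÷ 7 = 93 full weeks with remainder 5, so 93 more Thursdays after the first → 94.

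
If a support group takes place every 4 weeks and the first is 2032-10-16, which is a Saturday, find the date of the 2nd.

The 2nd occurrence is 1 interval after the first: 1 × 28 = 28 days after 2032-10-16.
October has 31 days — 15 days to the end of October leaves 13.
13 days into November → 2032-11-13.

2032-11-13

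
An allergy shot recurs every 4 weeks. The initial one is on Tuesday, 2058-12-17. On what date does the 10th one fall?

2059-08-26

The 10th occurrence is 9 intervals after the first: 9 × 28 = 252 days after 2058-12-17.
December has 31 days — 14 days to the end of December leaves 238.
January has 31 days (207 left).
February has 28 days (179 left).
March has 31 days (148 left).
April has 30 days (118 left).
May has 31 days (87 left).
June has 30 days (57 left).
July has 31 days (26 left).
26 days into August → 2059-08-26.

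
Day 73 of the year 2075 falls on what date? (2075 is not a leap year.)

March 14, 2075

January has 31 days (73 − 31 = 42 remain).
February has 28 days (42 − 28 = 14 remain).
14 into March → March 14.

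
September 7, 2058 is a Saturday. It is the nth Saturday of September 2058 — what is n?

1st

Day 7 falls in week ⌈7/7⌉ of the month.
Days 1–7 hold the 1st Saturday, 8–14 the 2nd, 15–21 the 3rd, 22–28 the 4th, 29–31 the 5th.
7 is in the range for the 1st.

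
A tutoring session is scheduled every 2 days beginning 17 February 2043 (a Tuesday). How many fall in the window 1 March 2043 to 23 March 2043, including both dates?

12

Occurrences land 2·i days after 17 February 2043 for i = 0, 1, 2, …
1 March 2043 is 12 days after the start; 12 ÷ 2 = 6 remainder 0. First occurrence in the window: #7 on 1 March 2043 (6×2 = 12 days in).
23 March 2043 is 34 days after the start; 34 ÷ 2 = 17 remainder 0. Last occurrence in the window: #18 on 23 March 2043.
Occurrences #7 through #18: 12 in total.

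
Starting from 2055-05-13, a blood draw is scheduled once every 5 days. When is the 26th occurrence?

2055-09-15

The 26th occurrence is 25 intervals after the first: 25 × 5 = 125 days after 2055-05-13.
May has 31 days — 18 days to the end of May leaves 107.
June has 30 days (77 left).
July has 31 days (46 left).
August has 31 days (15 left).
15 days into September → 2055-09-15.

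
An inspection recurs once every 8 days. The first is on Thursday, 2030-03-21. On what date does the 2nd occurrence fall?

The 2nd occurrence is 1 interval after the first: 1 × 8 = 8 days after 2030-03-21.
8 days later is 2030-03-29.

2030-03-29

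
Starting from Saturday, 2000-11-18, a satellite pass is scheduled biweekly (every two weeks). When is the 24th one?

2001-10-06

The 24th occurrence is 23 intervals after the first: 23 × 14 = 322 days after 2000-11-18.
November has 30 days — 12 days to the end of November leaves 310.
December has 31 days (279 left).
January has 31 days (248 left).
February has 28 days (220 left).
March has 31 days (189 left).
April has 30 days (159 left).
May has 31 days (128 left).
June has 30 days (98 left).
July has 31 days (67 left).
August has 31 days (36 left).
September has 30 days (6 left).
6 days into October → 2001-10-06.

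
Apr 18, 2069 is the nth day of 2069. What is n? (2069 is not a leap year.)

108

Days in months before Apr: 31 + 28 + 31 = 90.
Plus 18 days into Apr → day 108.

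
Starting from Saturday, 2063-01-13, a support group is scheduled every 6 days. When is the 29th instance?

The 29th occurrence is 28 intervals after the first: 28 × 6 = 168 days after 2063-01-13.
January has 31 days — 18 days to the end of January leaves 150.
February has 28 days (122 left).
March has 31 days (91 left).
April has 30 days (61 left).
May has 31 days (30 left).
30 days into June → 2063-06-30.

2063-06-30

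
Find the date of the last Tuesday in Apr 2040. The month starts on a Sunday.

Apr 24, 2040

Apr 2040 begins on a Sunday, so the first Tuesday is Apr 3 (2 days later).
Apr 2040 has 30 days. Adding weeks: 3, 10, 17, 24 — the last one ≤ 30 is the 24th.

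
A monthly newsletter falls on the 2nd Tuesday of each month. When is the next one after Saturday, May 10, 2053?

May 2053 starts on a Thursday; its first Tuesday is the 6th, so the 2nd Tuesday is the 13th — May 13, 2053.
May 13, 2053 is after May 10, 2053, so that is the next one.

May 13, 2053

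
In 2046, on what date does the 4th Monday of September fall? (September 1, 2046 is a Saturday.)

September 24, 2046

September 2046 begins on a Saturday, so the first Monday is September 3 (2 days later).
The 4th Monday is 3 weeks later: 3 + 21 = 24.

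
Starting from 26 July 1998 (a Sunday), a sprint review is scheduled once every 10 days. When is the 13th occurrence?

23 November 1998

The 13th occurrence is 12 intervals after the first: 12 × 10 = 120 days after 26 July 1998.
July has 31 days — 5 days to the end of July leaves 115.
August has 31 days (84 left).
September has 30 days (54 left).
October has 31 days (23 left).
23 days into November → 23 November 1998.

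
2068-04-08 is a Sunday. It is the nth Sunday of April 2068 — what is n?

Day 8 falls in week ⌈8/7⌉ of the month.
Days 1–7 hold the 1st Sunday, 8–14 the 2nd, 15–21 the 3rd, 22–28 the 4th, 29–31 the 5th.
8 is in the range for the 2nd.

2nd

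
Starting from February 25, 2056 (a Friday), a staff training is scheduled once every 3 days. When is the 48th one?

The 48th occurrence is 47 intervals after the first: 47 × 3 = 141 days after February 25, 2056.
February has 29 days — 4 days to the end of February leaves 137.
March has 31 days (106 left).
April has 30 days (76 left).
May has 31 days (45 left).
June has 30 days (15 left).
15 days into July → July 15, 2056.

July 15, 2056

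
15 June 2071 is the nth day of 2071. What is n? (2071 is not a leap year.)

166

Days in months before June: 31 + 28 + 31 + 30 + 31 = 151.
Plus 15 days into June → day 166.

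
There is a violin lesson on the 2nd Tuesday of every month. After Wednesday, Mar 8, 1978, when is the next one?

Mar 1978 starts on a Wednesday; its first Tuesday is the 7th, so the 2nd Tuesday is the 14th — Mar 14, 1978.
Mar 14, 1978 is after Mar 8, 1978, so that is the next one.

Mar 14, 1978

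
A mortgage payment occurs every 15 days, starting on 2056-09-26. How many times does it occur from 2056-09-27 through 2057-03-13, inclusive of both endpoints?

Occurrences land 15·i days after 2056-09-26 for i = 0, 1, 2, …
2056-09-27 is 1 day after the start; 1 ÷ 15 = 0 remainder 1; since the remainder is 1, round up to i = 1. First occurrence in the window: #2 on 2056-10-11 (1×15 = 15 days in).
2057-03-13 is 168 days after the start; 168 ÷ 15 = 11 remainder 3. Last occurrence in the window: #12 on 2057-03-10.
Occurrences #2 through #12: 11 in total.

11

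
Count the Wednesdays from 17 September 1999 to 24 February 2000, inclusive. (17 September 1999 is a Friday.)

23

17 September 1999 is a Friday; the first Wednesday on or after it is 22 September 1999 (5 days later).
From 22 September 1999 to 24 February 2000: 8 + 31 + 30 + 31 + 31 + 24 = 155 days (rest of September, October, November, December, January, February).
155 ÷ 7 = 22 full weeks with remainder 1, so 22 more Wednesdays after the first → 23.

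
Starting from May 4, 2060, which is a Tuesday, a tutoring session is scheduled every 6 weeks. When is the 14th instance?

The 14th occurrence is 13 intervals after the first: 13 × 42 = 546 days after May 4, 2060.
May has 31 days — 27 days to the end of May leaves 519.
From end of May to end of 2060 is 214 days (305 left).
Jan has 31 days (274 left).
Feb has 28 days (246 left).
Mar has 31 days (215 left).
Apr has 30 days (185 left).
May has 31 days (154 left).
Jun has 30 days (124 left).
Jul has 31 days (93 left).
Aug has 31 days (62 left).
Sep has 30 days (32 left).
Oct has 31 days (1 left).
1 day into Nov → Nov 1, 2061.

Nov 1, 2061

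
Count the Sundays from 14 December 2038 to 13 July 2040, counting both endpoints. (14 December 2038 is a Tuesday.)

82

14 December 2038 is a Tuesday; the first Sunday on or after it is 19 December 2038 (5 days later).
From 19 December 2038 to 13 July 2040: 12 + 365 + 195 = 572 days (rest of 2038, 2039, to 13 July 2040 in 2040).
572 ÷ 7 = 81 full weeks with remainder 5, so 81 more Sundays after the first → 82.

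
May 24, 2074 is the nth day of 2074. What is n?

Days in months before May: 31 + 28 + 31 + 30 = 120.
Plus 24 days into May → day 144.

144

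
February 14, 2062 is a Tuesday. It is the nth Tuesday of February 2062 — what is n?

Day 14 falls in week ⌈14/7⌉ of the month.
Days 1–7 hold the 1st Tuesday, 8–14 the 2nd, 15–21 the 3rd, 22–28 the 4th, 29–31 the 5th.
14 is in the range for the 2nd.

2nd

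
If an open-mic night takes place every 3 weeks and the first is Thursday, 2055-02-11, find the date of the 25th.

2056-06-29

The 25th occurrence is 24 intervals after the first: 24 × 21 = 504 days after 2055-02-11.
February has 28 days — 17 days to the end of February leaves 487.
From end of February to end of 2055 is 306 days (181 left).
January has 31 days (150 left).
February has 29 days (121 left).
March has 31 days (90 left).
April has 30 days (60 left).
May has 31 days (29 left).
29 days into June → 2056-06-29.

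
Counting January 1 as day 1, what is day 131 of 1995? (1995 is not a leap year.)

January has 31 days (131 − 31 = 100 remain).
February has 28 days (100 − 28 = 72 remain).
March has 31 days (72 − 31 = 41 remain).
April has 30 days (41 − 30 = 11 remain).
11 into May → May 11.

1995-05-11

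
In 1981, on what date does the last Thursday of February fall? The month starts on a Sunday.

February 1981 begins on a Sunday, so the first Thursday is February 5 (4 days later).
February 1981 has 28 days. Adding weeks: 5, 12, 19, 26 — the last one ≤ 28 is the 26th.

1981-02-26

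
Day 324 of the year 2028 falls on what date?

January has 31 days (324 − 31 = 293 remain).
February has 29 days (293 − 29 = 264 remain).
March has 31 days (264 − 31 = 233 remain).
April has 30 days (233 − 30 = 203 remain).
May has 31 days (203 − 31 = 172 remain).
June has 30 days (172 − 30 = 142 remain).
July has 31 days (142 − 31 = 111 remain).
August has 31 days (111 − 31 = 80 remain).
September has 30 days (80 − 30 = 50 remain).
October has 31 days (50 − 31 = 19 remain).
19 into November → November 19.

2028-11-19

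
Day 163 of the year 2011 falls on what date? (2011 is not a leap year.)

Jan has 31 days (163 − 31 = 132 remain).
Feb has 28 days (132 − 28 = 104 remain).
Mar has 31 days (104 − 31 = 73 remain).
Apr has 30 days (73 − 30 = 43 remain).
May has 31 days (43 − 31 = 12 remain).
12 into Jun → Jun 12.

Jun 12, 2011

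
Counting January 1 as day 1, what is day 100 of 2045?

2045-04-10

January has 31 days (100 − 31 = 69 remain).
February has 28 days (69 − 28 = 41 remain).
March has 31 days (41 − 31 = 10 remain).
10 into April → April 10.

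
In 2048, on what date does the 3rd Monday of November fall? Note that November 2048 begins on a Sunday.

November 2048 begins on a Sunday, so the first Monday is November 2 (1 day later).
The 3rd Monday is 2 weeks later: 2 + 14 = 16.

November 16, 2048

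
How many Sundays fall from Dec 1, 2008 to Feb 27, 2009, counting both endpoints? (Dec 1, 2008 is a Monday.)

Dec 1, 2008 is a Monday; the first Sunday on or after it is Dec 7, 2008 (6 days later).
From Dec 7, 2008 to Feb 27, 2009: 24 + 31 + 27 = 82 days (rest of Dec, Jan, Feb).
82 ÷ 7 = 11 full weeks with remainder 5, so 11 more Sundays after the first → 12.

12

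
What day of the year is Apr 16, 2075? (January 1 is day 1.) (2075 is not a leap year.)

Days in months before Apr: 31 + 28 + 31 = 90.
Plus 16 days into Apr → day 106.

106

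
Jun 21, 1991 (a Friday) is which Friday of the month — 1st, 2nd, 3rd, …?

3rd

Day 21 falls in week ⌈21/7⌉ of the month.
Days 1–7 hold the 1st Friday, 8–14 the 2nd, 15–21 the 3rd, 22–28 the 4th, 29–31 the 5th.
21 is in the range for the 3rd.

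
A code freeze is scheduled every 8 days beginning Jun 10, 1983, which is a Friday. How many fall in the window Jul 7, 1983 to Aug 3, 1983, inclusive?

Occurrences land 8·i days after Jun 10, 1983 for i = 0, 1, 2, …
Jul 7, 1983 is 27 days after the start; 27 ÷ 8 = 3 remainder 3; since the remainder is 3, round up to i = 4. First occurrence in the window: #5 on Jul 12, 1983 (4×8 = 32 days in).
Aug 3, 1983 is 54 days after the start; 54 ÷ 8 = 6 remainder 6. Last occurrence in the window: #7 on Jul 28, 1983.
Occurrences #5 through #7: 3 in total.

3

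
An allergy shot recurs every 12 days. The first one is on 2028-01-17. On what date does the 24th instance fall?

2028-10-19

The 24th occurrence is 23 intervals after the first: 23 × 12 = 276 days after 2028-01-17.
January has 31 days — 14 days to the end of January leaves 262.
February has 29 days (233 left).
March has 31 days (202 left).
April has 30 days (172 left).
May has 31 days (141 left).
June has 30 days (111 left).
July has 31 days (80 left).
August has 31 days (49 left).
September has 30 days (19 left).
19 days into October → 2028-10-19.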